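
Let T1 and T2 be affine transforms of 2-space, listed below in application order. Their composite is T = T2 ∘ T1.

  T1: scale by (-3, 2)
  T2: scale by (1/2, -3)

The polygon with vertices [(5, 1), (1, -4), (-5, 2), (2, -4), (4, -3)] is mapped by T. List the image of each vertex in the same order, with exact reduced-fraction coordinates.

image vertices: (-15/2, -6), (-3/2, 24), (15/2, -12), (-3, 24), (-6, 18)

T1 scale by (-3, 2): (5, 1) → (-15, 2); (1, -4) → (-3, -8); (-5, 2) → (15, 4); (2, -4) → (-6, -8); (4, -3) → (-12, -6)
T2 scale by (1/2, -3): (-15, 2) → (-15/2, -6); (-3, -8) → (-3/2, 24); (15, 4) → (15/2, -12); (-6, -8) → (-3, 24); (-12, -6) → (-6, 18)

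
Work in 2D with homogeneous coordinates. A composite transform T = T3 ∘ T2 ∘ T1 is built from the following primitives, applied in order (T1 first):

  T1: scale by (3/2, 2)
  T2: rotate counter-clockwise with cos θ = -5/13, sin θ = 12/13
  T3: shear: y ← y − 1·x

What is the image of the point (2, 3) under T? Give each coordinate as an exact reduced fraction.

T(p) = (-87/13, 93/13)

T1 scale by (3/2, 2): (2, 3) → (3, 6)
T2 rotate counter-clockwise with cos θ = -5/13, sin θ = 12/13: (3, 6) → (-87/13, 6/13)
T3 shear: y ← y − 1·x: (-87/13, 6/13) → (-87/13, 93/13)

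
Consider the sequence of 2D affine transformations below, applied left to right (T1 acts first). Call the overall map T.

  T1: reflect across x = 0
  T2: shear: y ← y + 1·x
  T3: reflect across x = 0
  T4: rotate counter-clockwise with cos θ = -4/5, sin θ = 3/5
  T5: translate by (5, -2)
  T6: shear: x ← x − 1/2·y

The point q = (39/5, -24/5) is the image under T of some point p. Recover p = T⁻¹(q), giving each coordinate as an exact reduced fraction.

T1 = [-1 0 0; 0 1 0; 0 0 1]
T2·T1 = [-1 0 0; -1 1 0; 0 0 1]
T3·…·T1 = [1 0 0; -1 1 0; 0 0 1]
T4·…·T1 = [-1/5 -3/5 0; 7/5 -4/5 0; 0 0 1]
T5·…·T1 = [-1/5 -3/5 5; 7/5 -4/5 -2; 0 0 1]
T6·…·T1 = [-9/10 -1/5 6; 7/5 -4/5 -2; 0 0 1]
det M = 1; M⁻¹ = [-4/5 1/5 26/5; -7/5 -9/10 33/5; 0 0 1]
M⁻¹ · (39/5, -24/5)ᵀ = (-2, 0)ᵀ

p = (-2, 0)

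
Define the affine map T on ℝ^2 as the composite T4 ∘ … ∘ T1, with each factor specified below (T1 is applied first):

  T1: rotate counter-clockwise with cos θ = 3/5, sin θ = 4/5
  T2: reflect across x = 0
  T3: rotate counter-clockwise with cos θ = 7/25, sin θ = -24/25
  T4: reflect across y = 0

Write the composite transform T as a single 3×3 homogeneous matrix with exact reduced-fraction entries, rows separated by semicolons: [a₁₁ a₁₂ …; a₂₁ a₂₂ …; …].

T1 = [3/5 -4/5 0; 4/5 3/5 0; 0 0 1]
T2·T1 = [-3/5 4/5 0; 4/5 3/5 0; 0 0 1]
T3·…·T1 = [3/5 4/5 0; 4/5 -3/5 0; 0 0 1]
T4·…·T1 = [3/5 4/5 0; -4/5 3/5 0; 0 0 1]

T = [3/5 4/5 0; -4/5 3/5 0; 0 0 1]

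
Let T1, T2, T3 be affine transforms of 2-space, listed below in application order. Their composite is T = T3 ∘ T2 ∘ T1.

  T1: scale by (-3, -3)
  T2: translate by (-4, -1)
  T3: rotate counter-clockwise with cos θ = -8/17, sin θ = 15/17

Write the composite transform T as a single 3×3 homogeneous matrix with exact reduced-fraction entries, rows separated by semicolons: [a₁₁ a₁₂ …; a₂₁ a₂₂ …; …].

T = [24/17 45/17 47/17; -45/17 24/17 -52/17; 0 0 1]

T1 = [-3 0 0; 0 -3 0; 0 0 1]
T2·T1 = [-3 0 -4; 0 -3 -1; 0 0 1]
T3·…·T1 = [24/17 45/17 47/17; -45/17 24/17 -52/17; 0 0 1]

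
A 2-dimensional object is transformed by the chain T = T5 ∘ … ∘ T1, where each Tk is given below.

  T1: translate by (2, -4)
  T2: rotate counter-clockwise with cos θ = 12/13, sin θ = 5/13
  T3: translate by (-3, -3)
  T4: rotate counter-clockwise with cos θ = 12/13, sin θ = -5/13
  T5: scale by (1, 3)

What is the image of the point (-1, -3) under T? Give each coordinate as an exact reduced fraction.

T(p) = (-38/13, -336/13)

T1 translate by (2, -4): (-1, -3) → (1, -7)
T2 rotate counter-clockwise with cos θ = 12/13, sin θ = 5/13: (1, -7) → (47/13, -79/13)
T3 translate by (-3, -3): (47/13, -79/13) → (8/13, -118/13)
T4 rotate counter-clockwise with cos θ = 12/13, sin θ = -5/13: (8/13, -118/13) → (-38/13, -112/13)
T5 scale by (1, 3): (-38/13, -112/13) → (-38/13, -336/13)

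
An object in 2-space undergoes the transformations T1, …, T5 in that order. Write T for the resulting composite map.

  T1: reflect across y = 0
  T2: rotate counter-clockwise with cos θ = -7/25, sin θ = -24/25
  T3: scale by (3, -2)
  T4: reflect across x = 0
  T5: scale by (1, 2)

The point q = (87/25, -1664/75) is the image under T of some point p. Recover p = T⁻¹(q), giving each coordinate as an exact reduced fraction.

p = (-5, 8/3)

T1 = [1 0 0; 0 -1 0; 0 0 1]
T2·T1 = [-7/25 -24/25 0; -24/25 7/25 0; 0 0 1]
T3·…·T1 = [-21/25 -72/25 0; 48/25 -14/25 0; 0 0 1]
T4·…·T1 = [21/25 72/25 0; 48/25 -14/25 0; 0 0 1]
T5·…·T1 = [21/25 72/25 0; 96/25 -28/25 0; 0 0 1]
det M = -12; M⁻¹ = [7/75 6/25 0; 8/25 -7/100 0; 0 0 1]
M⁻¹ · (87/25, -1664/75)ᵀ = (-5, 8/3)ᵀ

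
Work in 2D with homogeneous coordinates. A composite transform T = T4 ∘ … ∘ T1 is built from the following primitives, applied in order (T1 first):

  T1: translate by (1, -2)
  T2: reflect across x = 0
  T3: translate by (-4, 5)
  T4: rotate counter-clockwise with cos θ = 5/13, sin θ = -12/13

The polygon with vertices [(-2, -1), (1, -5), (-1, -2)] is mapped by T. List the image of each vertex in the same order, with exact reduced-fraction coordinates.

image vertices: (9/13, 46/13), (-54/13, 62/13), (-8/13, 53/13)

T1 translate by (1, -2): (-2, -1) → (-1, -3); (1, -5) → (2, -7); (-1, -2) → (0, -4)
T2 reflect across x = 0: (-1, -3) → (1, -3); (2, -7) → (-2, -7); (0, -4) → (0, -4)
T3 translate by (-4, 5): (1, -3) → (-3, 2); (-2, -7) → (-6, -2); (0, -4) → (-4, 1)
T4 rotate counter-clockwise with cos θ = 5/13, sin θ = -12/13: (-3, 2) → (9/13, 46/13); (-6, -2) → (-54/13, 62/13); (-4, 1) → (-8/13, 53/13)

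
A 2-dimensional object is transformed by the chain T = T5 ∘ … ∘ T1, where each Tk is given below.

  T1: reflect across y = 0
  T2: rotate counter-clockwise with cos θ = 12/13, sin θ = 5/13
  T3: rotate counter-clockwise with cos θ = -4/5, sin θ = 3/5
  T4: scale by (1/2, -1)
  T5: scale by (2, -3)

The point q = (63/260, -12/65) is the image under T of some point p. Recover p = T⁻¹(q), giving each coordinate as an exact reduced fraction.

T1 = [1 0 0; 0 -1 0; 0 0 1]
T2·T1 = [12/13 5/13 0; 5/13 -12/13 0; 0 0 1]
T3·…·T1 = [-63/65 16/65 0; 16/65 63/65 0; 0 0 1]
T4·…·T1 = [-63/130 8/65 0; -16/65 -63/65 0; 0 0 1]
T5·…·T1 = [-63/65 16/65 0; 48/65 189/65 0; 0 0 1]
det M = -3; M⁻¹ = [-63/65 16/195 0; 16/65 21/65 0; 0 0 1]
M⁻¹ · (63/260, -12/65)ᵀ = (-1/4, 0)ᵀ

p = (-1/4, 0)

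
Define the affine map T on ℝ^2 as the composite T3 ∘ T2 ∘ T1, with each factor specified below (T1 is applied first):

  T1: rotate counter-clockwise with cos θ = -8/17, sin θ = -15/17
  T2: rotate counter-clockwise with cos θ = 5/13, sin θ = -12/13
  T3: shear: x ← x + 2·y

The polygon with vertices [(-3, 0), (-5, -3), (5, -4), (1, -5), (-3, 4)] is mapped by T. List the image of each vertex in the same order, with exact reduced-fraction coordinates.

image vertices: (534/221, -63/221), (2273/221, 555/221), (954/221, 985/221), (2127/221, 1121/221), (-1310/221, -943/221)

T1 rotate counter-clockwise with cos θ = -8/17, sin θ = -15/17: (-3, 0) → (24/17, 45/17); (-5, -3) → (-5/17, 99/17); (5, -4) → (-100/17, -43/17); (1, -5) → (-83/17, 25/17); (-3, 4) → (84/17, 13/17)
T2 rotate counter-clockwise with cos θ = 5/13, sin θ = -12/13: (24/17, 45/17) → (660/221, -63/221); (-5/17, 99/17) → (1163/221, 555/221); (-100/17, -43/17) → (-1016/221, 985/221); (-83/17, 25/17) → (-115/221, 1121/221); (84/17, 13/17) → (576/221, -943/221)
T3 shear: x ← x + 2·y: (660/221, -63/221) → (534/221, -63/221); (1163/221, 555/221) → (2273/221, 555/221); (-1016/221, 985/221) → (954/221, 985/221); (-115/221, 1121/221) → (2127/221, 1121/221); (576/221, -943/221) → (-1310/221, -943/221)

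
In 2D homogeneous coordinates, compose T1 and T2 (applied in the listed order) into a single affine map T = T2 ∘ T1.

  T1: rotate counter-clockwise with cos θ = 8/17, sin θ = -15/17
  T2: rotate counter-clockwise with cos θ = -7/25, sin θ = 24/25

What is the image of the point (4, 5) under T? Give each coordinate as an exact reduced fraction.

T1 rotate counter-clockwise with cos θ = 8/17, sin θ = -15/17: (4, 5) → (107/17, -20/17)
T2 rotate counter-clockwise with cos θ = -7/25, sin θ = 24/25: (107/17, -20/17) → (-269/425, 2708/425)

T(p) = (-269/425, 2708/425)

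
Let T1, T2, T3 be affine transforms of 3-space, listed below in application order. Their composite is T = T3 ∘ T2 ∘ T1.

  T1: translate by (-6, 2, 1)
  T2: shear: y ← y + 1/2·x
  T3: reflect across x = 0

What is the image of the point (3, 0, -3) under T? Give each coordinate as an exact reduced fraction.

T1 translate by (-6, 2, 1): (3, 0, -3) → (-3, 2, -2)
T2 shear: y ← y + 1/2·x: (-3, 2, -2) → (-3, 1/2, -2)
T3 reflect across x = 0: (-3, 1/2, -2) → (3, 1/2, -2)

T(p) = (3, 1/2, -2)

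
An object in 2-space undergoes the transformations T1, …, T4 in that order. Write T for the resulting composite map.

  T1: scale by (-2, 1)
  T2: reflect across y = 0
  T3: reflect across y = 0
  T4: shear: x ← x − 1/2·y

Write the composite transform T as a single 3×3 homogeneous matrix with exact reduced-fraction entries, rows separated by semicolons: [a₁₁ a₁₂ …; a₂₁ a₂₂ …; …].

T1 = [-2 0 0; 0 1 0; 0 0 1]
T2·T1 = [-2 0 0; 0 -1 0; 0 0 1]
T3·…·T1 = [-2 0 0; 0 1 0; 0 0 1]
T4·…·T1 = [-2 -1/2 0; 0 1 0; 0 0 1]

T = [-2 -1/2 0; 0 1 0; 0 0 1]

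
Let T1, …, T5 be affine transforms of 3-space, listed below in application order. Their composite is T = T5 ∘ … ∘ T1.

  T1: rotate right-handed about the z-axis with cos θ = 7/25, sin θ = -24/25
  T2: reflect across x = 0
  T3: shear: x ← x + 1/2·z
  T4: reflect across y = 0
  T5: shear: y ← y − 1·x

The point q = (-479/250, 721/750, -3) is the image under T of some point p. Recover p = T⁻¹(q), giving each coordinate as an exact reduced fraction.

T1 = [7/25 24/25 0 0; -24/25 7/25 0 0; 0 0 1 0; 0 0 0 1]
T2·T1 = [-7/25 -24/25 0 0; -24/25 7/25 0 0; 0 0 1 0; 0 0 0 1]
T3·…·T1 = [-7/25 -24/25 1/2 0; -24/25 7/25 0 0; 0 0 1 0; 0 0 0 1]
T4·…·T1 = [-7/25 -24/25 1/2 0; 24/25 -7/25 0 0; 0 0 1 0; 0 0 0 1]
T5·…·T1 = [-7/25 -24/25 1/2 0; 31/25 17/25 -1/2 0; 0 0 1 0; 0 0 0 1]
det M = 1; M⁻¹ = [17/25 24/25 7/50 0; -31/25 -7/25 12/25 0; 0 0 1 0; 0 0 0 1]
M⁻¹ · (-479/250, 721/750, -3)ᵀ = (-4/5, 2/3, -3)ᵀ

p = (-4/5, 2/3, -3)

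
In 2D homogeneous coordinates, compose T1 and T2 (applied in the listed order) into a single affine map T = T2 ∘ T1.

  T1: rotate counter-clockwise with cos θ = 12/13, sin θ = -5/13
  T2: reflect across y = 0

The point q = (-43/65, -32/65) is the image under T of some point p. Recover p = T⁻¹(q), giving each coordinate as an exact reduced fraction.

p = (-4/5, 1/5)

T1 = [12/13 5/13 0; -5/13 12/13 0; 0 0 1]
T2·T1 = [12/13 5/13 0; 5/13 -12/13 0; 0 0 1]
det M = -1; M⁻¹ = [12/13 5/13 0; 5/13 -12/13 0; 0 0 1]
M⁻¹ · (-43/65, -32/65)ᵀ = (-4/5, 1/5)ᵀ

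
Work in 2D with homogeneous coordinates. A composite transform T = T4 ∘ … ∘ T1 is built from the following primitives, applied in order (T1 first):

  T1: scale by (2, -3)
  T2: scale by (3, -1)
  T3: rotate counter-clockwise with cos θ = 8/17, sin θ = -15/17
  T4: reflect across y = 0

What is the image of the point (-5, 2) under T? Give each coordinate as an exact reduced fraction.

T1 scale by (2, -3): (-5, 2) → (-10, -6)
T2 scale by (3, -1): (-10, -6) → (-30, 6)
T3 rotate counter-clockwise with cos θ = 8/17, sin θ = -15/17: (-30, 6) → (-150/17, 498/17)
T4 reflect across y = 0: (-150/17, 498/17) → (-150/17, -498/17)

T(p) = (-150/17, -498/17)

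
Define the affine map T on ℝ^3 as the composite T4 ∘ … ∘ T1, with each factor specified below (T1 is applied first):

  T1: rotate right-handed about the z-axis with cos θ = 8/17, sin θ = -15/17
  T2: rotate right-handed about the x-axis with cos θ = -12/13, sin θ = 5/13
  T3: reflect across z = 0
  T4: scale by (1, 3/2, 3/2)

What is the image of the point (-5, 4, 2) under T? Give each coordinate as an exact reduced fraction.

T(p) = (20/17, -2181/221, -381/442)

T1 rotate right-handed about the z-axis with cos θ = 8/17, sin θ = -15/17: (-5, 4, 2) → (20/17, 107/17, 2)
T2 rotate right-handed about the x-axis with cos θ = -12/13, sin θ = 5/13: (20/17, 107/17, 2) → (20/17, -1454/221, 127/221)
T3 reflect across z = 0: (20/17, -1454/221, 127/221) → (20/17, -1454/221, -127/221)
T4 scale by (1, 3/2, 3/2): (20/17, -1454/221, -127/221) → (20/17, -2181/221, -381/442)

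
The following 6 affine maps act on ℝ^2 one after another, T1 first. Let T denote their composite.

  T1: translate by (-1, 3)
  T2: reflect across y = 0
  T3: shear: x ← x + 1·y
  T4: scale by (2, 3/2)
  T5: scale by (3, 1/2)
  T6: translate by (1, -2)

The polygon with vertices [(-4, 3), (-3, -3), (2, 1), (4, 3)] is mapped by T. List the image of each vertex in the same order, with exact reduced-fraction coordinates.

T1 translate by (-1, 3): (-4, 3) → (-5, 6); (-3, -3) → (-4, 0); (2, 1) → (1, 4); (4, 3) → (3, 6)
T2 reflect across y = 0: (-5, 6) → (-5, -6); (-4, 0) → (-4, 0); (1, 4) → (1, -4); (3, 6) → (3, -6)
T3 shear: x ← x + 1·y: (-5, -6) → (-11, -6); (-4, 0) → (-4, 0); (1, -4) → (-3, -4); (3, -6) → (-3, -6)
T4 scale by (2, 3/2): (-11, -6) → (-22, -9); (-4, 0) → (-8, 0); (-3, -4) → (-6, -6); (-3, -6) → (-6, -9)
T5 scale by (3, 1/2): (-22, -9) → (-66, -9/2); (-8, 0) → (-24, 0); (-6, -6) → (-18, -3); (-6, -9) → (-18, -9/2)
T6 translate by (1, -2): (-66, -9/2) → (-65, -13/2); (-24, 0) → (-23, -2); (-18, -3) → (-17, -5); (-18, -9/2) → (-17, -13/2)

image vertices: (-65, -13/2), (-23, -2), (-17, -5), (-17, -13/2)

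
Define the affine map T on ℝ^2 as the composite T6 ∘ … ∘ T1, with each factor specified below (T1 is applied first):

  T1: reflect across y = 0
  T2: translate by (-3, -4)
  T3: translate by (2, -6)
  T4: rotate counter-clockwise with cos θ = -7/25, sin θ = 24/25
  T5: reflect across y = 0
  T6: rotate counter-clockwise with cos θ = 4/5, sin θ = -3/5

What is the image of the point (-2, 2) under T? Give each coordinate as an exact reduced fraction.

T1 reflect across y = 0: (-2, 2) → (-2, -2)
T2 translate by (-3, -4): (-2, -2) → (-5, -6)
T3 translate by (2, -6): (-5, -6) → (-3, -12)
T4 rotate counter-clockwise with cos θ = -7/25, sin θ = 24/25: (-3, -12) → (309/25, 12/25)
T5 reflect across y = 0: (309/25, 12/25) → (309/25, -12/25)
T6 rotate counter-clockwise with cos θ = 4/5, sin θ = -3/5: (309/25, -12/25) → (48/5, -39/5)

T(p) = (48/5, -39/5)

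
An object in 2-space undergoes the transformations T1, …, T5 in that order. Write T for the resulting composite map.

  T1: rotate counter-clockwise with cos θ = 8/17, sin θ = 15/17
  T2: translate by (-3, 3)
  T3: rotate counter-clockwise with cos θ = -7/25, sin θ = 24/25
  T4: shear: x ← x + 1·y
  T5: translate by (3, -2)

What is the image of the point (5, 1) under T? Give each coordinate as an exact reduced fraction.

T1 rotate counter-clockwise with cos θ = 8/17, sin θ = 15/17: (5, 1) → (25/17, 83/17)
T2 translate by (-3, 3): (25/17, 83/17) → (-26/17, 134/17)
T3 rotate counter-clockwise with cos θ = -7/25, sin θ = 24/25: (-26/17, 134/17) → (-3034/425, -1562/425)
T4 shear: x ← x + 1·y: (-3034/425, -1562/425) → (-4596/425, -1562/425)
T5 translate by (3, -2): (-4596/425, -1562/425) → (-3321/425, -2412/425)

T(p) = (-3321/425, -2412/425)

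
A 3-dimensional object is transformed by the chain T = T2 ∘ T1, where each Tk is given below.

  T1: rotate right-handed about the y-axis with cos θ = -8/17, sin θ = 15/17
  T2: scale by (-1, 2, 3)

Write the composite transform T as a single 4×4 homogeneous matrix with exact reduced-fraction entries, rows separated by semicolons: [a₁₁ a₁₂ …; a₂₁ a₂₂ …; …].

T1 = [-8/17 0 15/17 0; 0 1 0 0; -15/17 0 -8/17 0; 0 0 0 1]
T2·T1 = [8/17 0 -15/17 0; 0 2 0 0; -45/17 0 -24/17 0; 0 0 0 1]

T = [8/17 0 -15/17 0; 0 2 0 0; -45/17 0 -24/17 0; 0 0 0 1]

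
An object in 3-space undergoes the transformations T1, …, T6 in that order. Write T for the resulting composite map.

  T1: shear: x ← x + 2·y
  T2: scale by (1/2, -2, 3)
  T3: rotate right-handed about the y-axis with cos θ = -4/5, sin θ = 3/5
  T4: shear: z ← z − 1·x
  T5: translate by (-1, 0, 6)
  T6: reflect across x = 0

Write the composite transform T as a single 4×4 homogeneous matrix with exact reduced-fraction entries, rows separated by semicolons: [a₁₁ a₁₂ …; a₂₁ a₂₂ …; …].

T = [2/5 4/5 -9/5 1; 0 -2 0 0; 1/10 1/5 -21/5 6; 0 0 0 1]

T1 = [1 2 0 0; 0 1 0 0; 0 0 1 0; 0 0 0 1]
T2·T1 = [1/2 1 0 0; 0 -2 0 0; 0 0 3 0; 0 0 0 1]
T3·…·T1 = [-2/5 -4/5 9/5 0; 0 -2 0 0; -3/10 -3/5 -12/5 0; 0 0 0 1]
T4·…·T1 = [-2/5 -4/5 9/5 0; 0 -2 0 0; 1/10 1/5 -21/5 0; 0 0 0 1]
T5·…·T1 = [-2/5 -4/5 9/5 -1; 0 -2 0 0; 1/10 1/5 -21/5 6; 0 0 0 1]
T6·…·T1 = [2/5 4/5 -9/5 1; 0 -2 0 0; 1/10 1/5 -21/5 6; 0 0 0 1]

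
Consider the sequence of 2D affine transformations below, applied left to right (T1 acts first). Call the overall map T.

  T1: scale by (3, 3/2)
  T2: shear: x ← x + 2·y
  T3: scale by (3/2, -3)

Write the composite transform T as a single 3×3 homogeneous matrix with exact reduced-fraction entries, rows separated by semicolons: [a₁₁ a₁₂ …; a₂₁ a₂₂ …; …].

T1 = [3 0 0; 0 3/2 0; 0 0 1]
T2·T1 = [3 3 0; 0 3/2 0; 0 0 1]
T3·…·T1 = [9/2 9/2 0; 0 -9/2 0; 0 0 1]

T = [9/2 9/2 0; 0 -9/2 0; 0 0 1]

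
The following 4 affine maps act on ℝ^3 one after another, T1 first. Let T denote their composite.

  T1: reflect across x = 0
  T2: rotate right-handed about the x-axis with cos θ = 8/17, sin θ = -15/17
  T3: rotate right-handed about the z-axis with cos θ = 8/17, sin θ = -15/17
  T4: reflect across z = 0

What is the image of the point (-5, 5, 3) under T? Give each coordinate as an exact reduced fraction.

T1 reflect across x = 0: (-5, 5, 3) → (5, 5, 3)
T2 rotate right-handed about the x-axis with cos θ = 8/17, sin θ = -15/17: (5, 5, 3) → (5, 5, -3)
T3 rotate right-handed about the z-axis with cos θ = 8/17, sin θ = -15/17: (5, 5, -3) → (115/17, -35/17, -3)
T4 reflect across z = 0: (115/17, -35/17, -3) → (115/17, -35/17, 3)

T(p) = (115/17, -35/17, 3)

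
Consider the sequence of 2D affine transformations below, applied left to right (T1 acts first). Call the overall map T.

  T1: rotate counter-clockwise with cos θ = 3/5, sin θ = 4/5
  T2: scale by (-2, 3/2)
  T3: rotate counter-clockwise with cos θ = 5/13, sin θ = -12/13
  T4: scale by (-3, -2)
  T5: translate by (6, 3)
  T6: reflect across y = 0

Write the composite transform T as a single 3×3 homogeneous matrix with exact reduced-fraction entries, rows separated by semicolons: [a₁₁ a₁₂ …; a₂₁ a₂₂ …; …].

T1 = [3/5 -4/5 0; 4/5 3/5 0; 0 0 1]
T2·T1 = [-6/5 8/5 0; 6/5 9/10 0; 0 0 1]
T3·…·T1 = [42/65 94/65 0; 102/65 -147/130 0; 0 0 1]
T4·…·T1 = [-126/65 -282/65 0; -204/65 147/65 0; 0 0 1]
T5·…·T1 = [-126/65 -282/65 6; -204/65 147/65 3; 0 0 1]
T6·…·T1 = [-126/65 -282/65 6; 204/65 -147/65 -3; 0 0 1]

T = [-126/65 -282/65 6; 204/65 -147/65 -3; 0 0 1]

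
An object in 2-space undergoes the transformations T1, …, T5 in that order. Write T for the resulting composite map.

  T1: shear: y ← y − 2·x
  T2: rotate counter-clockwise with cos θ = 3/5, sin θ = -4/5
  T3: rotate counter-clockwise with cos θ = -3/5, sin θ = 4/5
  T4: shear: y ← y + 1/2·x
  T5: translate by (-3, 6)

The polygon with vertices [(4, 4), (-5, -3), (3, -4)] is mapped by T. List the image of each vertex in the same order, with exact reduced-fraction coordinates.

T1 shear: y ← y − 2·x: (4, 4) → (4, -4); (-5, -3) → (-5, 7); (3, -4) → (3, -10)
T2 rotate counter-clockwise with cos θ = 3/5, sin θ = -4/5: (4, -4) → (-4/5, -28/5); (-5, 7) → (13/5, 41/5); (3, -10) → (-31/5, -42/5)
T3 rotate counter-clockwise with cos θ = -3/5, sin θ = 4/5: (-4/5, -28/5) → (124/25, 68/25); (13/5, 41/5) → (-203/25, -71/25); (-31/5, -42/5) → (261/25, 2/25)
T4 shear: y ← y + 1/2·x: (124/25, 68/25) → (124/25, 26/5); (-203/25, -71/25) → (-203/25, -69/10); (261/25, 2/25) → (261/25, 53/10)
T5 translate by (-3, 6): (124/25, 26/5) → (49/25, 56/5); (-203/25, -69/10) → (-278/25, -9/10); (261/25, 53/10) → (186/25, 113/10)

image vertices: (49/25, 56/5), (-278/25, -9/10), (186/25, 113/10)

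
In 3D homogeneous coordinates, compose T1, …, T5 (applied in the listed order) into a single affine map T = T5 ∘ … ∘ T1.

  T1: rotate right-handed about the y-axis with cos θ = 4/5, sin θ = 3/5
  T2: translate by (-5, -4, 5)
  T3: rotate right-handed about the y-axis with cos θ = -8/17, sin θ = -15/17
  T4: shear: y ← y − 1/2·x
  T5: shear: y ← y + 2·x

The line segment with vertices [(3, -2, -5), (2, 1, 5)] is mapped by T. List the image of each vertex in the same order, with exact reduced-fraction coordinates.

T1 rotate right-handed about the y-axis with cos θ = 4/5, sin θ = 3/5: (3, -2, -5) → (-3/5, -2, -29/5); (2, 1, 5) → (23/5, 1, 14/5)
T2 translate by (-5, -4, 5): (-3/5, -2, -29/5) → (-28/5, -6, -4/5); (23/5, 1, 14/5) → (-2/5, -3, 39/5)
T3 rotate right-handed about the y-axis with cos θ = -8/17, sin θ = -15/17: (-28/5, -6, -4/5) → (284/85, -6, -388/85); (-2/5, -3, 39/5) → (-569/85, -3, -342/85)
T4 shear: y ← y − 1/2·x: (284/85, -6, -388/85) → (284/85, -652/85, -388/85); (-569/85, -3, -342/85) → (-569/85, 59/170, -342/85)
T5 shear: y ← y + 2·x: (284/85, -652/85, -388/85) → (284/85, -84/85, -388/85); (-569/85, 59/170, -342/85) → (-569/85, -2217/170, -342/85)

image vertices: (284/85, -84/85, -388/85), (-569/85, -2217/170, -342/85)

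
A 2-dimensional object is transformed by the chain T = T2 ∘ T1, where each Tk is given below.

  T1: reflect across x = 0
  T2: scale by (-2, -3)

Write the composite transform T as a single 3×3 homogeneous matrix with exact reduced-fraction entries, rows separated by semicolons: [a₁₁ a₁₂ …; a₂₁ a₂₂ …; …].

T1 = [-1 0 0; 0 1 0; 0 0 1]
T2·T1 = [2 0 0; 0 -3 0; 0 0 1]

T = [2 0 0; 0 -3 0; 0 0 1]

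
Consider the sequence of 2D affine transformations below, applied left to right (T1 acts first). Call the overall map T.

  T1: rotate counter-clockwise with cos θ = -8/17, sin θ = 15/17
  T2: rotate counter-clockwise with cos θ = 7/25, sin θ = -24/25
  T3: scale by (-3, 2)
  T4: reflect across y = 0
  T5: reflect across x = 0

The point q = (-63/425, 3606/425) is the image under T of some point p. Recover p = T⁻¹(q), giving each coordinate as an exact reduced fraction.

T1 = [-8/17 -15/17 0; 15/17 -8/17 0; 0 0 1]
T2·T1 = [304/425 -297/425 0; 297/425 304/425 0; 0 0 1]
T3·…·T1 = [-912/425 891/425 0; 594/425 608/425 0; 0 0 1]
T4·…·T1 = [-912/425 891/425 0; -594/425 -608/425 0; 0 0 1]
T5·…·T1 = [912/425 -891/425 0; -594/425 -608/425 0; 0 0 1]
det M = -6; M⁻¹ = [304/1275 -297/850 0; -99/425 -152/425 0; 0 0 1]
M⁻¹ · (-63/425, 3606/425)ᵀ = (-3, -3)ᵀ

p = (-3, -3)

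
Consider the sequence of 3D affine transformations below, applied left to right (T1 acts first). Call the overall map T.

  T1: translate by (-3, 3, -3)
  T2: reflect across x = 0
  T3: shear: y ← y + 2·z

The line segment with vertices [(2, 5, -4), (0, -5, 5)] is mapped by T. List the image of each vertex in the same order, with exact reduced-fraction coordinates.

T1 translate by (-3, 3, -3): (2, 5, -4) → (-1, 8, -7); (0, -5, 5) → (-3, -2, 2)
T2 reflect across x = 0: (-1, 8, -7) → (1, 8, -7); (-3, -2, 2) → (3, -2, 2)
T3 shear: y ← y + 2·z: (1, 8, -7) → (1, -6, -7); (3, -2, 2) → (3, 2, 2)

image vertices: (1, -6, -7), (3, 2, 2)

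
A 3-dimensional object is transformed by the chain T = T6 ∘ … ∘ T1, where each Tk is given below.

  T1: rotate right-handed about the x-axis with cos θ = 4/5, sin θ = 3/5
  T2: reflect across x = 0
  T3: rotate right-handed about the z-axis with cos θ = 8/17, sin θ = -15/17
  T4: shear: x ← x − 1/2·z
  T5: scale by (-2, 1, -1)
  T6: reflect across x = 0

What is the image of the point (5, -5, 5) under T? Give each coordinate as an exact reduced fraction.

T(p) = (-307/17, 19/17, -1)

T1 rotate right-handed about the x-axis with cos θ = 4/5, sin θ = 3/5: (5, -5, 5) → (5, -7, 1)
T2 reflect across x = 0: (5, -7, 1) → (-5, -7, 1)
T3 rotate right-handed about the z-axis with cos θ = 8/17, sin θ = -15/17: (-5, -7, 1) → (-145/17, 19/17, 1)
T4 shear: x ← x − 1/2·z: (-145/17, 19/17, 1) → (-307/34, 19/17, 1)
T5 scale by (-2, 1, -1): (-307/34, 19/17, 1) → (307/17, 19/17, -1)
T6 reflect across x = 0: (307/17, 19/17, -1) → (-307/17, 19/17, -1)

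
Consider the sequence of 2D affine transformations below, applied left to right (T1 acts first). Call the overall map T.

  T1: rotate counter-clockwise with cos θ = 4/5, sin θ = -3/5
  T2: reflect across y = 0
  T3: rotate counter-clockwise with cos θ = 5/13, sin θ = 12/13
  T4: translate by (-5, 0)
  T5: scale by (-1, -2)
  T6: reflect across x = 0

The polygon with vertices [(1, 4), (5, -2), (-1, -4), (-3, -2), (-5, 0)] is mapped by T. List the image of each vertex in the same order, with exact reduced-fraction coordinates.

image vertices: (-89/65, -254/65), (-531/65, -566/65), (-561/65, 254/65), (-31/5, 34/5), (-49/13, 126/13)

T1 rotate counter-clockwise with cos θ = 4/5, sin θ = -3/5: (1, 4) → (16/5, 13/5); (5, -2) → (14/5, -23/5); (-1, -4) → (-16/5, -13/5); (-3, -2) → (-18/5, 1/5); (-5, 0) → (-4, 3)
T2 reflect across y = 0: (16/5, 13/5) → (16/5, -13/5); (14/5, -23/5) → (14/5, 23/5); (-16/5, -13/5) → (-16/5, 13/5); (-18/5, 1/5) → (-18/5, -1/5); (-4, 3) → (-4, -3)
T3 rotate counter-clockwise with cos θ = 5/13, sin θ = 12/13: (16/5, -13/5) → (236/65, 127/65); (14/5, 23/5) → (-206/65, 283/65); (-16/5, 13/5) → (-236/65, -127/65); (-18/5, -1/5) → (-6/5, -17/5); (-4, -3) → (16/13, -63/13)
T4 translate by (-5, 0): (236/65, 127/65) → (-89/65, 127/65); (-206/65, 283/65) → (-531/65, 283/65); (-236/65, -127/65) → (-561/65, -127/65); (-6/5, -17/5) → (-31/5, -17/5); (16/13, -63/13) → (-49/13, -63/13)
T5 scale by (-1, -2): (-89/65, 127/65) → (89/65, -254/65); (-531/65, 283/65) → (531/65, -566/65); (-561/65, -127/65) → (561/65, 254/65); (-31/5, -17/5) → (31/5, 34/5); (-49/13, -63/13) → (49/13, 126/13)
T6 reflect across x = 0: (89/65, -254/65) → (-89/65, -254/65); (531/65, -566/65) → (-531/65, -566/65); (561/65, 254/65) → (-561/65, 254/65); (31/5, 34/5) → (-31/5, 34/5); (49/13, 126/13) → (-49/13, 126/13)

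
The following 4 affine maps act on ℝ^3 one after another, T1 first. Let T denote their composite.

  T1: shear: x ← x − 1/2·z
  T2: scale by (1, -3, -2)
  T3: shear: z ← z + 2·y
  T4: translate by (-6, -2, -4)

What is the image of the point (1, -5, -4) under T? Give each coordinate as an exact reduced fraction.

T(p) = (-3, 13, 34)

T1 shear: x ← x − 1/2·z: (1, -5, -4) → (3, -5, -4)
T2 scale by (1, -3, -2): (3, -5, -4) → (3, 15, 8)
T3 shear: z ← z + 2·y: (3, 15, 8) → (3, 15, 38)
T4 translate by (-6, -2, -4): (3, 15, 38) → (-3, 13, 34)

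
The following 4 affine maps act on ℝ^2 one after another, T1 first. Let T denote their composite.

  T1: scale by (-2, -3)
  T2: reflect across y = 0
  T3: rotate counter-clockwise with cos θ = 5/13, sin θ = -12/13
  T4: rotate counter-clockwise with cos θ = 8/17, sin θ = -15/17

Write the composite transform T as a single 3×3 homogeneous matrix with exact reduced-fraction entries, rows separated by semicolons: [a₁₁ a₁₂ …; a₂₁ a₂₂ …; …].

T1 = [-2 0 0; 0 -3 0; 0 0 1]
T2·T1 = [-2 0 0; 0 3 0; 0 0 1]
T3·…·T1 = [-10/13 36/13 0; 24/13 15/13 0; 0 0 1]
T4·…·T1 = [280/221 513/221 0; 342/221 -420/221 0; 0 0 1]

T = [280/221 513/221 0; 342/221 -420/221 0; 0 0 1]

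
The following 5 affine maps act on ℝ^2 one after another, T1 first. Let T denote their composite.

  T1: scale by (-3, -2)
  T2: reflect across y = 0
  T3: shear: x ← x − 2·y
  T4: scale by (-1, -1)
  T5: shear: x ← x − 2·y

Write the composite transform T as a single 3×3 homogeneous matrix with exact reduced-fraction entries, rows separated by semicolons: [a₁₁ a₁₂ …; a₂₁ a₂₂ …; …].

T1 = [-3 0 0; 0 -2 0; 0 0 1]
T2·T1 = [-3 0 0; 0 2 0; 0 0 1]
T3·…·T1 = [-3 -4 0; 0 2 0; 0 0 1]
T4·…·T1 = [3 4 0; 0 -2 0; 0 0 1]
T5·…·T1 = [3 8 0; 0 -2 0; 0 0 1]

T = [3 8 0; 0 -2 0; 0 0 1]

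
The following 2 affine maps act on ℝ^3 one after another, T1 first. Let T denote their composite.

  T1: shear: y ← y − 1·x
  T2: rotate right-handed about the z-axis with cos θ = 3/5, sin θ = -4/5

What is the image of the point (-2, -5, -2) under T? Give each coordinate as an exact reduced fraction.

T(p) = (-18/5, -1/5, -2)

T1 shear: y ← y − 1·x: (-2, -5, -2) → (-2, -3, -2)
T2 rotate right-handed about the z-axis with cos θ = 3/5, sin θ = -4/5: (-2, -3, -2) → (-18/5, -1/5, -2)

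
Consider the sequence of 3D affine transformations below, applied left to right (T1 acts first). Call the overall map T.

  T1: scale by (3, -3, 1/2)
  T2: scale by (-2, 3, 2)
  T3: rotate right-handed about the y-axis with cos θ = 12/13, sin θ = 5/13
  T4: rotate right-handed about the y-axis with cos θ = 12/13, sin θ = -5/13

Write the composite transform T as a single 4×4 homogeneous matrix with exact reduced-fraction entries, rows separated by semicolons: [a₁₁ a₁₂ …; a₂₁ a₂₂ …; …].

T1 = [3 0 0 0; 0 -3 0 0; 0 0 1/2 0; 0 0 0 1]
T2·T1 = [-6 0 0 0; 0 -9 0 0; 0 0 1 0; 0 0 0 1]
T3·…·T1 = [-72/13 0 5/13 0; 0 -9 0 0; 30/13 0 12/13 0; 0 0 0 1]
T4·…·T1 = [-6 0 0 0; 0 -9 0 0; 0 0 1 0; 0 0 0 1]

T = [-6 0 0 0; 0 -9 0 0; 0 0 1 0; 0 0 0 1]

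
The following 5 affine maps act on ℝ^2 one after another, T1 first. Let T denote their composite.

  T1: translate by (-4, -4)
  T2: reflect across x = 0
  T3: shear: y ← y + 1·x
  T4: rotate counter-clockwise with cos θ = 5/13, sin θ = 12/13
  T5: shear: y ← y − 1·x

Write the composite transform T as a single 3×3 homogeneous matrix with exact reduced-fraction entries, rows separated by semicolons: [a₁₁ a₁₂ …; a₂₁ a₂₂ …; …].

T = [7/13 -12/13 20/13; -24/13 17/13 28/13; 0 0 1]

T1 = [1 0 -4; 0 1 -4; 0 0 1]
T2·T1 = [-1 0 4; 0 1 -4; 0 0 1]
T3·…·T1 = [-1 0 4; -1 1 0; 0 0 1]
T4·…·T1 = [7/13 -12/13 20/13; -17/13 5/13 48/13; 0 0 1]
T5·…·T1 = [7/13 -12/13 20/13; -24/13 17/13 28/13; 0 0 1]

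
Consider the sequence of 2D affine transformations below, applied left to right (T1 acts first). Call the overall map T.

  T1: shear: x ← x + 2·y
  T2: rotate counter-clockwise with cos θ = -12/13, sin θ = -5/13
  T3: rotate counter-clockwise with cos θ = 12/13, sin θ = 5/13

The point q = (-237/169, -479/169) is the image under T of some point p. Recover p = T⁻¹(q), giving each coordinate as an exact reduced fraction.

p = (1, 1)

T1 = [1 2 0; 0 1 0; 0 0 1]
T2·T1 = [-12/13 -19/13 0; -5/13 -22/13 0; 0 0 1]
T3·…·T1 = [-119/169 -118/169 0; -120/169 -359/169 0; 0 0 1]
det M = 1; M⁻¹ = [-359/169 118/169 0; 120/169 -119/169 0; 0 0 1]
M⁻¹ · (-237/169, -479/169)ᵀ = (1, 1)ᵀ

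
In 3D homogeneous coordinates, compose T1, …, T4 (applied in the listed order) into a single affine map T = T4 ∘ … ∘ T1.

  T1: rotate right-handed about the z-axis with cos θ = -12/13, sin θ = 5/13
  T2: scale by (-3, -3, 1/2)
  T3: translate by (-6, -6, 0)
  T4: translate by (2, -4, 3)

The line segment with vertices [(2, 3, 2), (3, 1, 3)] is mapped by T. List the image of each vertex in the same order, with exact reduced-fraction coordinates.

T1 rotate right-handed about the z-axis with cos θ = -12/13, sin θ = 5/13: (2, 3, 2) → (-3, -2, 2); (3, 1, 3) → (-41/13, 3/13, 3)
T2 scale by (-3, -3, 1/2): (-3, -2, 2) → (9, 6, 1); (-41/13, 3/13, 3) → (123/13, -9/13, 3/2)
T3 translate by (-6, -6, 0): (9, 6, 1) → (3, 0, 1); (123/13, -9/13, 3/2) → (45/13, -87/13, 3/2)
T4 translate by (2, -4, 3): (3, 0, 1) → (5, -4, 4); (45/13, -87/13, 3/2) → (71/13, -139/13, 9/2)

image vertices: (5, -4, 4), (71/13, -139/13, 9/2)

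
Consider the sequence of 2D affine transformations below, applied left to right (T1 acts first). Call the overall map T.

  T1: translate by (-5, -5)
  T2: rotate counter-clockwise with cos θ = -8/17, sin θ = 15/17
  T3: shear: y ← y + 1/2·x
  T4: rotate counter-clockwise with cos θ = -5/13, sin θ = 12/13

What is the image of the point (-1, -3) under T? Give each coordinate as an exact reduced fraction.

T(p) = (-1536/221, 1726/221)

T1 translate by (-5, -5): (-1, -3) → (-6, -8)
T2 rotate counter-clockwise with cos θ = -8/17, sin θ = 15/17: (-6, -8) → (168/17, -26/17)
T3 shear: y ← y + 1/2·x: (168/17, -26/17) → (168/17, 58/17)
T4 rotate counter-clockwise with cos θ = -5/13, sin θ = 12/13: (168/17, 58/17) → (-1536/221, 1726/221)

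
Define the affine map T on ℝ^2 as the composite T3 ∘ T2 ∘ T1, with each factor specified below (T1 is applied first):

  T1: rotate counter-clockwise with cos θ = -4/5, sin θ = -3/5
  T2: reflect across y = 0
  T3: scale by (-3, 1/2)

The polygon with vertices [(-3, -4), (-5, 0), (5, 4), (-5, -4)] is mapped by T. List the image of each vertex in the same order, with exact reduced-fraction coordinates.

T1 rotate counter-clockwise with cos θ = -4/5, sin θ = -3/5: (-3, -4) → (0, 5); (-5, 0) → (4, 3); (5, 4) → (-8/5, -31/5); (-5, -4) → (8/5, 31/5)
T2 reflect across y = 0: (0, 5) → (0, -5); (4, 3) → (4, -3); (-8/5, -31/5) → (-8/5, 31/5); (8/5, 31/5) → (8/5, -31/5)
T3 scale by (-3, 1/2): (0, -5) → (0, -5/2); (4, -3) → (-12, -3/2); (-8/5, 31/5) → (24/5, 31/10); (8/5, -31/5) → (-24/5, -31/10)

image vertices: (0, -5/2), (-12, -3/2), (24/5, 31/10), (-24/5, -31/10)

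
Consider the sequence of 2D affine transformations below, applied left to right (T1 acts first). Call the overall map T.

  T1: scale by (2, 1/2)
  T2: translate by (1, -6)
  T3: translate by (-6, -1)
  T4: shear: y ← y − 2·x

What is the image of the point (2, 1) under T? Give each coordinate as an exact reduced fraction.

T1 scale by (2, 1/2): (2, 1) → (4, 1/2)
T2 translate by (1, -6): (4, 1/2) → (5, -11/2)
T3 translate by (-6, -1): (5, -11/2) → (-1, -13/2)
T4 shear: y ← y − 2·x: (-1, -13/2) → (-1, -9/2)

T(p) = (-1, -9/2)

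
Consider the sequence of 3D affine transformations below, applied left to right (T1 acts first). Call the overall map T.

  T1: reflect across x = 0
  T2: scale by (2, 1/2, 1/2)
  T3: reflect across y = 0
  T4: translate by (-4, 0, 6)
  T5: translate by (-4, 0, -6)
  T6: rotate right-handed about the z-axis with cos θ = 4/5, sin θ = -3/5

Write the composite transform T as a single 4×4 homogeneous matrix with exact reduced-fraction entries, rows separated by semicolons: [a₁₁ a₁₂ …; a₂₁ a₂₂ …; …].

T1 = [-1 0 0 0; 0 1 0 0; 0 0 1 0; 0 0 0 1]
T2·T1 = [-2 0 0 0; 0 1/2 0 0; 0 0 1/2 0; 0 0 0 1]
T3·…·T1 = [-2 0 0 0; 0 -1/2 0 0; 0 0 1/2 0; 0 0 0 1]
T4·…·T1 = [-2 0 0 -4; 0 -1/2 0 0; 0 0 1/2 6; 0 0 0 1]
T5·…·T1 = [-2 0 0 -8; 0 -1/2 0 0; 0 0 1/2 0; 0 0 0 1]
T6·…·T1 = [-8/5 -3/10 0 -32/5; 6/5 -2/5 0 24/5; 0 0 1/2 0; 0 0 0 1]

T = [-8/5 -3/10 0 -32/5; 6/5 -2/5 0 24/5; 0 0 1/2 0; 0 0 0 1]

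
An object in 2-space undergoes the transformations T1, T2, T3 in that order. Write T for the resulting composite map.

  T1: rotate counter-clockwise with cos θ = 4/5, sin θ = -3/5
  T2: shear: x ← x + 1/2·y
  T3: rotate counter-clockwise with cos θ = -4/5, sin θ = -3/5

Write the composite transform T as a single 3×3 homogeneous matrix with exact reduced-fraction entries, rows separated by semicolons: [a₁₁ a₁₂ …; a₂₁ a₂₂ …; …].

T = [-19/25 -8/25 0; 9/50 -31/25 0; 0 0 1]

T1 = [4/5 3/5 0; -3/5 4/5 0; 0 0 1]
T2·T1 = [1/2 1 0; -3/5 4/5 0; 0 0 1]
T3·…·T1 = [-19/25 -8/25 0; 9/50 -31/25 0; 0 0 1]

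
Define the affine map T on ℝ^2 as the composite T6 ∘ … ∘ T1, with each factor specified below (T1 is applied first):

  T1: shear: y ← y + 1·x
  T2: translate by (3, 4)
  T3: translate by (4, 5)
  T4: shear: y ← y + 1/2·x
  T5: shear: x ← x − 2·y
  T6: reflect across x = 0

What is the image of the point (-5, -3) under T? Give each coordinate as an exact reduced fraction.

T(p) = (2, 2)

T1 shear: y ← y + 1·x: (-5, -3) → (-5, -8)
T2 translate by (3, 4): (-5, -8) → (-2, -4)
T3 translate by (4, 5): (-2, -4) → (2, 1)
T4 shear: y ← y + 1/2·x: (2, 1) → (2, 2)
T5 shear: x ← x − 2·y: (2, 2) → (-2, 2)
T6 reflect across x = 0: (-2, 2) → (2, 2)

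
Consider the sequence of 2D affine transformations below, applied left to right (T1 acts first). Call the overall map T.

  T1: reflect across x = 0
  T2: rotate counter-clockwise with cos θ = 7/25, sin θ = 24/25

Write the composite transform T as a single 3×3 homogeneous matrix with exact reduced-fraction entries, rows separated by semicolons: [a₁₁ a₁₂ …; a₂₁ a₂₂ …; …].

T = [-7/25 -24/25 0; -24/25 7/25 0; 0 0 1]

T1 = [-1 0 0; 0 1 0; 0 0 1]
T2·T1 = [-7/25 -24/25 0; -24/25 7/25 0; 0 0 1]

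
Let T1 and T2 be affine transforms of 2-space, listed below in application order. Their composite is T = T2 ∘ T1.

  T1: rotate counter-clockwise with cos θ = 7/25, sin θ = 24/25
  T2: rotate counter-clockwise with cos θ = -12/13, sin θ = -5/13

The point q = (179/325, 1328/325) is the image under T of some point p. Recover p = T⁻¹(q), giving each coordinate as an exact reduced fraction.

T1 = [7/25 -24/25 0; 24/25 7/25 0; 0 0 1]
T2·T1 = [36/325 323/325 0; -323/325 36/325 0; 0 0 1]
det M = 1; M⁻¹ = [36/325 -323/325 0; 323/325 36/325 0; 0 0 1]
M⁻¹ · (179/325, 1328/325)ᵀ = (-4, 1)ᵀ

p = (-4, 1)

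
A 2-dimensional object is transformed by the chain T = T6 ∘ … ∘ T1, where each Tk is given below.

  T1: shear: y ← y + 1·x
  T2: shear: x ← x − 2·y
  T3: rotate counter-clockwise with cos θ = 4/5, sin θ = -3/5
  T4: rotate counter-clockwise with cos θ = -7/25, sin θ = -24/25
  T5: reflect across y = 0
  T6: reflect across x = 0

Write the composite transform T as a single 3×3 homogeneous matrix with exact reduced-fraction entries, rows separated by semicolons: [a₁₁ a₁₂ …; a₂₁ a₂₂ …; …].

T = [-7/5 -11/5 0; 1/5 -2/5 0; 0 0 1]

T1 = [1 0 0; 1 1 0; 0 0 1]
T2·T1 = [-1 -2 0; 1 1 0; 0 0 1]
T3·…·T1 = [-1/5 -1 0; 7/5 2 0; 0 0 1]
T4·…·T1 = [7/5 11/5 0; -1/5 2/5 0; 0 0 1]
T5·…·T1 = [7/5 11/5 0; 1/5 -2/5 0; 0 0 1]
T6·…·T1 = [-7/5 -11/5 0; 1/5 -2/5 0; 0 0 1]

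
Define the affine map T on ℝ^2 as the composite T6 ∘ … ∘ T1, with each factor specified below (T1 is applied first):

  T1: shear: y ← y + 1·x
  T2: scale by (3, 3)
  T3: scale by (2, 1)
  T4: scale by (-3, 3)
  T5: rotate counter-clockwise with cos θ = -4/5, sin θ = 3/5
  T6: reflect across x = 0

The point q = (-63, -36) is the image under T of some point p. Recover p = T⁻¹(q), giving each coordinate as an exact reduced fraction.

T1 = [1 0 0; 1 1 0; 0 0 1]
T2·T1 = [3 0 0; 3 3 0; 0 0 1]
T3·…·T1 = [6 0 0; 3 3 0; 0 0 1]
T4·…·T1 = [-18 0 0; 9 9 0; 0 0 1]
T5·…·T1 = [9 -27/5 0; -18 -36/5 0; 0 0 1]
T6·…·T1 = [-9 27/5 0; -18 -36/5 0; 0 0 1]
det M = 162; M⁻¹ = [-2/45 -1/30 0; 1/9 -1/18 0; 0 0 1]
M⁻¹ · (-63, -36)ᵀ = (4, -5)ᵀ

p = (4, -5)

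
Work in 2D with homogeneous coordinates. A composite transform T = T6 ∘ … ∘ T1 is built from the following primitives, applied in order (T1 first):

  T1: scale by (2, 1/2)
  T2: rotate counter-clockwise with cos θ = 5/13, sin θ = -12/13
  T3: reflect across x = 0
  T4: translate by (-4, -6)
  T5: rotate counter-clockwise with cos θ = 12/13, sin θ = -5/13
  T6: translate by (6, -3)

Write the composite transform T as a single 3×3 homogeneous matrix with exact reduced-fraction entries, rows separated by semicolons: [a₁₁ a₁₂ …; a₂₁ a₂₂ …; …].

T = [-240/169 -119/338 0; -238/169 60/169 -7; 0 0 1]

T1 = [2 0 0; 0 1/2 0; 0 0 1]
T2·T1 = [10/13 6/13 0; -24/13 5/26 0; 0 0 1]
T3·…·T1 = [-10/13 -6/13 0; -24/13 5/26 0; 0 0 1]
T4·…·T1 = [-10/13 -6/13 -4; -24/13 5/26 -6; 0 0 1]
T5·…·T1 = [-240/169 -119/338 -6; -238/169 60/169 -4; 0 0 1]
T6·…·T1 = [-240/169 -119/338 0; -238/169 60/169 -7; 0 0 1]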